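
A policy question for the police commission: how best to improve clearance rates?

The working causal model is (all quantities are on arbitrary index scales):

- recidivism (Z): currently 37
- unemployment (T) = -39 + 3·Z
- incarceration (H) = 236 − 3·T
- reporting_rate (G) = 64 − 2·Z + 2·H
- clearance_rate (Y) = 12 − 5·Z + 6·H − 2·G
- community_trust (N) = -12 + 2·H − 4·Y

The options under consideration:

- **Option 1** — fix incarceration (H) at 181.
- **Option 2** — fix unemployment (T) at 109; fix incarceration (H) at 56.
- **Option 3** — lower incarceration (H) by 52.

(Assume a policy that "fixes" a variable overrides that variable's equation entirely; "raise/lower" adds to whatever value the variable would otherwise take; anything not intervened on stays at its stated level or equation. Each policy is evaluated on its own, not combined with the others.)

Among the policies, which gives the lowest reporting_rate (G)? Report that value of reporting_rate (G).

-74

Option 1 (H := 181):
  Z = 37
  T = -39 + 3·37 = 72
  H = 181
  G = 64 − 2·37 + 2·181 = 352
Option 2 (T := 109, H := 56):
  Z = 37
  T = 109
  H = 56
  G = 64 − 2·37 + 2·56 = 102
Option 3 (H − 52):
  Z = 37
  T = -39 + 3·37 = 72
  H = 236 − 3·72 (−52 from intervention) = -32
  G = 64 − 2·37 + 2·(-32) = -74
Comparing — Option 1: G=352, Option 2: G=102, Option 3: G=-74. Lowest is -74 (Option 3).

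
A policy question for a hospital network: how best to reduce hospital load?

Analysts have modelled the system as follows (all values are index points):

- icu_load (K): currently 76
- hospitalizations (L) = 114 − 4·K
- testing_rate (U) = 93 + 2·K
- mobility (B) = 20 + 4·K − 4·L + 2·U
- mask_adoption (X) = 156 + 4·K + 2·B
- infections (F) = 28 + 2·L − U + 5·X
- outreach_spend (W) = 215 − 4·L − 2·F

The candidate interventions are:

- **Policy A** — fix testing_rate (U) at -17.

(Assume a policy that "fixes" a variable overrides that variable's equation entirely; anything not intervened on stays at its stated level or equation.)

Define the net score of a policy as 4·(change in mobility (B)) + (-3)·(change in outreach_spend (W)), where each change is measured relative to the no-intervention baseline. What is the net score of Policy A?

Baseline:
  K = 76
  L = 114 − 4·76 = -190
  U = 93 + 2·76 = 245
  B = 20 + 4·76 − 4·(-190) + 2·245 = 1574
  X = 156 + 4·76 + 2·1574 = 3608
  F = 28 + 2·(-190) − 245 + 5·3608 = 17443
  W = 215 − 4·(-190) − 2·17443 = -33911
Policy A (U := -17):
  K = 76
  L = 114 − 4·76 = -190
  U = -17
  B = 20 + 4·76 − 4·(-190) + 2·(-17) = 1050
  X = 156 + 4·76 + 2·1050 = 2560
  F = 28 + 2·(-190) − (-17) + 5·2560 = 12465
  W = 215 − 4·(-190) − 2·12465 = -23955
ΔB = 1050 − 1574 = -524; ΔW = -23955 − (-33911) = 9956
Score = 4·(-524) + (-3)·9956 = -31964

-31964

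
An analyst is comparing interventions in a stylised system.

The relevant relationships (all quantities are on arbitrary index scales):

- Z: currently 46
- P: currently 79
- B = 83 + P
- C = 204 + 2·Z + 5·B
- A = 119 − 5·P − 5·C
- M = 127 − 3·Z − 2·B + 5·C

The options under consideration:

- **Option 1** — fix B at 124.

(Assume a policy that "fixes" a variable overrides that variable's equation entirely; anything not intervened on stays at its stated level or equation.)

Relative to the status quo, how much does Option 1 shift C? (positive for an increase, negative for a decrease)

-190

Baseline:
  Z = 46
  P = 79
  B = 83 + 79 = 162
  C = 204 + 2·46 + 5·162 = 1106
Option 1 (B := 124):
  Z = 46
  P = 79
  B = 124
  C = 204 + 2·46 + 5·124 = 916
Change in C: 916 − 1106 = -190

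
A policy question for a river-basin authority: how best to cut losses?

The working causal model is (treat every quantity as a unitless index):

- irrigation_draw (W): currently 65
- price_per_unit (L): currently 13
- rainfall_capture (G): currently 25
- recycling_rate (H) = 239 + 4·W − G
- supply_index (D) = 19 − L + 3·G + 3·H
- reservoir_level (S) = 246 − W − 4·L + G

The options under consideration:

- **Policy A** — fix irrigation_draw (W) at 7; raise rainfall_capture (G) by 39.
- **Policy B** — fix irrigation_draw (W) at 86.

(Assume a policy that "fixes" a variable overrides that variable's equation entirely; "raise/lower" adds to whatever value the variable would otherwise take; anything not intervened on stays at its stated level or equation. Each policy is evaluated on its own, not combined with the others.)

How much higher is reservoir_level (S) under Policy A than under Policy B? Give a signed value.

118

Policy A (W := 7, G + 39):
  W = 7
  L = 13
  G = 25 + 39 = 64
  S = 246 − 7 − 4·13 + 64 = 251
Policy B (W := 86):
  W = 86
  L = 13
  G = 25
  S = 246 − 86 − 4·13 + 25 = 133
S: 251 − 133 = 118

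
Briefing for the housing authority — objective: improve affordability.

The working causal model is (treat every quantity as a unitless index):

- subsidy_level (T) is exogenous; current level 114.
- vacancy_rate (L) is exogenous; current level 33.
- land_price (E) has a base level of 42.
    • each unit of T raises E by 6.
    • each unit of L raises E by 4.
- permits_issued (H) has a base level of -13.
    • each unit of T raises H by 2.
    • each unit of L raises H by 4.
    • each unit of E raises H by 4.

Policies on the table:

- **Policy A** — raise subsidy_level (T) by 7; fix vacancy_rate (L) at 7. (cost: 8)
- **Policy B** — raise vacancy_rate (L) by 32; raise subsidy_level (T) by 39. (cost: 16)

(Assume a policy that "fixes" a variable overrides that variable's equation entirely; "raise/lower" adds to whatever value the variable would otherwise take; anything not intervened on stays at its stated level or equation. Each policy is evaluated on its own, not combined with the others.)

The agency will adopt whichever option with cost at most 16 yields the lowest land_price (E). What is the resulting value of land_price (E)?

Policy A (T + 7, L := 7):
  T = 114 + 7 = 121
  L = 7
  E = 42 + 6·121 + 4·7 = 796
Policy B (L + 32, T + 39):
  T = 114 + 39 = 153
  L = 33 + 32 = 65
  E = 42 + 6·153 + 4·65 = 1220
Comparing — Policy A: E=796, Policy B: E=1220. Lowest is 796 (Policy A).

796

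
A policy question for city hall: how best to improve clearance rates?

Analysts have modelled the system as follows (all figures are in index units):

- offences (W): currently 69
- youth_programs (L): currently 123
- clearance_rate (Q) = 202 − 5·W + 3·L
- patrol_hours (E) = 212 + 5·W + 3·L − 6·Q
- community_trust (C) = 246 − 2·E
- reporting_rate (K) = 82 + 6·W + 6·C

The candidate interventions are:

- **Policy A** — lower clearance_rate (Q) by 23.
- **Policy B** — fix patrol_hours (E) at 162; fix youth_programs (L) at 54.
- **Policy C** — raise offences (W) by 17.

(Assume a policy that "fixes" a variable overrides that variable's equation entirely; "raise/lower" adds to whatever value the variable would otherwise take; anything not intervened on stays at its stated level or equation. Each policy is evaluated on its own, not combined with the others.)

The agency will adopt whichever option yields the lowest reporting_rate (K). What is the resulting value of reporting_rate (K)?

Policy A (Q − 23):
  W = 69
  L = 123
  Q = 202 − 5·69 + 3·123 (−23 from intervention) = 203
  E = 212 + 5·69 + 3·123 − 6·203 = -292
  C = 246 − 2·(-292) = 830
  K = 82 + 6·69 + 6·830 = 5476
Policy B (E := 162, L := 54):
  W = 69
  L = 54
  Q = 202 − 5·69 + 3·54 = 19
  E = 162
  C = 246 − 2·162 = -78
  K = 82 + 6·69 + 6·(-78) = 28
Policy C (W + 17):
  W = 69 + 17 = 86
  L = 123
  Q = 202 − 5·86 + 3·123 = 141
  E = 212 + 5·86 + 3·123 − 6·141 = 165
  C = 246 − 2·165 = -84
  K = 82 + 6·86 + 6·(-84) = 94
Comparing — Policy A: K=5476, Policy B: K=28, Policy C: K=94. Lowest is 28 (Policy B).

28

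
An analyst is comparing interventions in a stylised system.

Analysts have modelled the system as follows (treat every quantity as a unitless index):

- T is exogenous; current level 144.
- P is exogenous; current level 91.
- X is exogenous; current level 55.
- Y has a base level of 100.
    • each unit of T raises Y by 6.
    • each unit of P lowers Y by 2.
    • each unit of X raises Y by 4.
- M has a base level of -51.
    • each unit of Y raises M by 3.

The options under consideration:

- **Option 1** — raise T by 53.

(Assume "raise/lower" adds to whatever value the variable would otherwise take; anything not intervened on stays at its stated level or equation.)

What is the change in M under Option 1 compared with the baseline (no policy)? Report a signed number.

Baseline:
  T = 144
  P = 91
  X = 55
  Y = 100 + 6·144 − 2·91 + 4·55 = 1002
  M = -51 + 3·1002 = 2955
Option 1 (T + 53):
  T = 144 + 53 = 197
  P = 91
  X = 55
  Y = 100 + 6·197 − 2·91 + 4·55 = 1320
  M = -51 + 3·1320 = 3909
Change in M: 3909 − 2955 = 954

954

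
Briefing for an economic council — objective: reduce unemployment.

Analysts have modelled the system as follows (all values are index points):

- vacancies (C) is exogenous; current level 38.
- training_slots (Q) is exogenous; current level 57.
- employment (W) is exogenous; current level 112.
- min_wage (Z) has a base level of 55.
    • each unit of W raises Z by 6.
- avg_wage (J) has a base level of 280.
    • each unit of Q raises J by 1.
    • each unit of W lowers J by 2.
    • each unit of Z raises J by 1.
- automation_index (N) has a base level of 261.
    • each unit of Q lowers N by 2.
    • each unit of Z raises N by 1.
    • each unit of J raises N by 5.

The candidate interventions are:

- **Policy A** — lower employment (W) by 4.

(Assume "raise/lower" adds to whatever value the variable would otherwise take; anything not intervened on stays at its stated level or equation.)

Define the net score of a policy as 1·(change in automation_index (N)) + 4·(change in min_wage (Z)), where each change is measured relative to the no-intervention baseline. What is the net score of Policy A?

-200

Baseline:
  Q = 57
  W = 112
  Z = 55 + 6·112 = 727
  J = 280 + 57 − 2·112 + 727 = 840
  N = 261 − 2·57 + 727 + 5·840 = 5074
Policy A (W − 4):
  Q = 57
  W = 112 − 4 = 108
  Z = 55 + 6·108 = 703
  J = 280 + 57 − 2·108 + 703 = 824
  N = 261 − 2·57 + 703 + 5·824 = 4970
ΔN = 4970 − 5074 = -104; ΔZ = 703 − 727 = -24
Score = 1·(-104) + 4·(-24) = -200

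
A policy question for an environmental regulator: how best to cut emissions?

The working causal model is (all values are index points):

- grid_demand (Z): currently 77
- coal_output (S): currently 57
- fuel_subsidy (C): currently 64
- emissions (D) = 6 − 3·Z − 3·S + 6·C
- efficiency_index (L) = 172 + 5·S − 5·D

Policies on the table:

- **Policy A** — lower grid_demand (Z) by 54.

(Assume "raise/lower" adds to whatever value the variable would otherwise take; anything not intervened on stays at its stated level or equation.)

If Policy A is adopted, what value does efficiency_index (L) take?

Policy A (Z − 54):
  Z = 77 − 54 = 23
  S = 57
  C = 64
  D = 6 − 3·23 − 3·57 + 6·64 = 150
  L = 172 + 5·57 − 5·150 = -293

-293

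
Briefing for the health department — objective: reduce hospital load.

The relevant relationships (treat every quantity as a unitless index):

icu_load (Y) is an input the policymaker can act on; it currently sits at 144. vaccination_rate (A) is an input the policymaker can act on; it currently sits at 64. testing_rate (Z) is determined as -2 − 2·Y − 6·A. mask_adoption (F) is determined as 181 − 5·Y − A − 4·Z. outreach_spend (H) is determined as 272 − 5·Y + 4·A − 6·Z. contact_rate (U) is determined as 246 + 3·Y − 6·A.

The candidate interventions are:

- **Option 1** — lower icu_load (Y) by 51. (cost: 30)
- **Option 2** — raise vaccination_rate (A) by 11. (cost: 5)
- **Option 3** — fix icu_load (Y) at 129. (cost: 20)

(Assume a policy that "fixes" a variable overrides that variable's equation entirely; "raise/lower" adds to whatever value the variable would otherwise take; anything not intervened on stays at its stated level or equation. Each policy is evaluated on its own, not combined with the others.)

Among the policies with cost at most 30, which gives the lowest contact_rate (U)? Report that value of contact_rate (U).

Option 1 (Y − 51):
  Y = 144 − 51 = 93
  A = 64
  U = 246 + 3·93 − 6·64 = 141
Option 2 (A + 11):
  Y = 144
  A = 64 + 11 = 75
  U = 246 + 3·144 − 6·75 = 228
Option 3 (Y := 129):
  Y = 129
  A = 64
  U = 246 + 3·129 − 6·64 = 249
Comparing — Option 1: U=141, Option 2: U=228, Option 3: U=249. Lowest is 141 (Option 1).

141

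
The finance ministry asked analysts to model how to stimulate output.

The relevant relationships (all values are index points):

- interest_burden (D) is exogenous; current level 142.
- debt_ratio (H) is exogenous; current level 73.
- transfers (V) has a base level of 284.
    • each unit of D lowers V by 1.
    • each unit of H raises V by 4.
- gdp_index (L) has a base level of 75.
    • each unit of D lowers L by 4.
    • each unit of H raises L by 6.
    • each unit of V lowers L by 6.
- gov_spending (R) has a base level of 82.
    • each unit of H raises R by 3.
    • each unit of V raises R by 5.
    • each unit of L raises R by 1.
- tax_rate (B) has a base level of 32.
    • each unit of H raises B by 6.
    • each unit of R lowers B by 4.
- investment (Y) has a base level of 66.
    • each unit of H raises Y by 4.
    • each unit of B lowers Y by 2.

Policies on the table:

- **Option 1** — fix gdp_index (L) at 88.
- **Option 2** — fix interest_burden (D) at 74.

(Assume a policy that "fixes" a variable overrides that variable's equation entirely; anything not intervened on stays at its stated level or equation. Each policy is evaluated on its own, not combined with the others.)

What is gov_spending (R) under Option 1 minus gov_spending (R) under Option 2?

Option 1 (L := 88):
  D = 142
  H = 73
  V = 284 − 142 + 4·73 = 434
  L = 88
  R = 82 + 3·73 + 5·434 + 88 = 2559
Option 2 (D := 74):
  D = 74
  H = 73
  V = 284 − 74 + 4·73 = 502
  L = 75 − 4·74 + 6·73 − 6·502 = -2795
  R = 82 + 3·73 + 5·502 + (-2795) = 16
R: 2559 − 16 = 2543

2543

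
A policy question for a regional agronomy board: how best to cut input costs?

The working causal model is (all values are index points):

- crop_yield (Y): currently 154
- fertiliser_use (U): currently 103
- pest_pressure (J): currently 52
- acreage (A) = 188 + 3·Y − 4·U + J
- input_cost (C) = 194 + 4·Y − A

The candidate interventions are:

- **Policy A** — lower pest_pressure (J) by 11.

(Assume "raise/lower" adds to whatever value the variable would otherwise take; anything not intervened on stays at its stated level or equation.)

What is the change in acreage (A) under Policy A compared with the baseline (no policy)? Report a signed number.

-11

Baseline:
  Y = 154
  U = 103
  J = 52
  A = 188 + 3·154 − 4·103 + 52 = 290
Policy A (J − 11):
  Y = 154
  U = 103
  J = 52 − 11 = 41
  A = 188 + 3·154 − 4·103 + 41 = 279
Change in A: 279 − 290 = -11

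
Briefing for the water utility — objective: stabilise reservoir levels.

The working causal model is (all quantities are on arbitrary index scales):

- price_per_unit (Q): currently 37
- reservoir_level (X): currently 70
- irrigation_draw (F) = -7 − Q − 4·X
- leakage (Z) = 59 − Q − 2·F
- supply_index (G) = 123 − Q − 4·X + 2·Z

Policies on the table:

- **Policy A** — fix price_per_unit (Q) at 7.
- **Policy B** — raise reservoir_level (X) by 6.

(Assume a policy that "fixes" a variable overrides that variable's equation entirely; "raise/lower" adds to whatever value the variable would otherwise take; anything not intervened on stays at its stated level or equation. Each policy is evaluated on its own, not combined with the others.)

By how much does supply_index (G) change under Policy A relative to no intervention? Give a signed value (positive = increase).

Baseline:
  Q = 37
  X = 70
  F = -7 − 37 − 4·70 = -324
  Z = 59 − 37 − 2·(-324) = 670
  G = 123 − 37 − 4·70 + 2·670 = 1146
Policy A (Q := 7):
  Q = 7
  X = 70
  F = -7 − 7 − 4·70 = -294
  Z = 59 − 7 − 2·(-294) = 640
  G = 123 − 7 − 4·70 + 2·640 = 1116
Change in G: 1116 − 1146 = -30

-30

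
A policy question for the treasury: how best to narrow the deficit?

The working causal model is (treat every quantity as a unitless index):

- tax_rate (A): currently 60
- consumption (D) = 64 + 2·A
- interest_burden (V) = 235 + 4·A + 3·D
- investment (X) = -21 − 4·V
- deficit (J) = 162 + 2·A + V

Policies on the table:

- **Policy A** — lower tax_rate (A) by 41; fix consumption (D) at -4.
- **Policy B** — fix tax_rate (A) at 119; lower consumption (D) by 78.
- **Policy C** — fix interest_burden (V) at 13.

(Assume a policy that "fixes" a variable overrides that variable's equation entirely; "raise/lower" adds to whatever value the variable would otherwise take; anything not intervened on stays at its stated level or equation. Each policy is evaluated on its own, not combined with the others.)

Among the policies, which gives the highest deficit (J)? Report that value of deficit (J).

Policy A (A − 41, D := -4):
  A = 60 − 41 = 19
  D = -4
  V = 235 + 4·19 + 3·(-4) = 299
  J = 162 + 2·19 + 299 = 499
Policy B (A := 119, D − 78):
  A = 119
  D = 64 + 2·119 (−78 from intervention) = 224
  V = 235 + 4·119 + 3·224 = 1383
  J = 162 + 2·119 + 1383 = 1783
Policy C (V := 13):
  A = 60
  D = 64 + 2·60 = 184
  V = 13
  J = 162 + 2·60 + 13 = 295
Comparing — Policy A: J=499, Policy B: J=1783, Policy C: J=295. Highest is 1783 (Policy B).

1783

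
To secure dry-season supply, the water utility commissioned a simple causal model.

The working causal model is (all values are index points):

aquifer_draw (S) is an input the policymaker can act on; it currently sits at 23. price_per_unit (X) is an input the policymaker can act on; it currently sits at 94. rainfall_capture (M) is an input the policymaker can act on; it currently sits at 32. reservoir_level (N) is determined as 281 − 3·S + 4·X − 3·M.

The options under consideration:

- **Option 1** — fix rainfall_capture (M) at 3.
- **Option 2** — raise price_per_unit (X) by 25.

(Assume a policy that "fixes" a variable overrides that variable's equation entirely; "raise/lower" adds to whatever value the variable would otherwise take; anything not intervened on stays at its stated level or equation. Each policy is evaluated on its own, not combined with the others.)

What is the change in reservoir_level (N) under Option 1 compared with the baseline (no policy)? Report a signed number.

Baseline:
  S = 23
  X = 94
  M = 32
  N = 281 − 3·23 + 4·94 − 3·32 = 492
Option 1 (M := 3):
  S = 23
  X = 94
  M = 3
  N = 281 − 3·23 + 4·94 − 3·3 = 579
Change in N: 579 − 492 = 87

87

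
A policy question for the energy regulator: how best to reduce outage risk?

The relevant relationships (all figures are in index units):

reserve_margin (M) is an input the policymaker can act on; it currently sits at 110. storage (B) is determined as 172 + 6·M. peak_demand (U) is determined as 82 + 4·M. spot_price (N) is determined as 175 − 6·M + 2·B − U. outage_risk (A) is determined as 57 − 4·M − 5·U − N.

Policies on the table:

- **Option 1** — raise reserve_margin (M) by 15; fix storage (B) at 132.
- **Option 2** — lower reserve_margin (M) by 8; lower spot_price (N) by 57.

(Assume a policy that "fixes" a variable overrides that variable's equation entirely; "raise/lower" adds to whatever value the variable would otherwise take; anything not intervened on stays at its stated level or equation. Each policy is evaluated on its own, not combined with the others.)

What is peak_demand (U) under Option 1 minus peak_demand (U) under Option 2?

Option 1 (M + 15, B := 132):
  M = 110 + 15 = 125
  U = 82 + 4·125 = 582
Option 2 (M − 8, N − 57):
  M = 110 − 8 = 102
  U = 82 + 4·102 = 490
U: 582 − 490 = 92

92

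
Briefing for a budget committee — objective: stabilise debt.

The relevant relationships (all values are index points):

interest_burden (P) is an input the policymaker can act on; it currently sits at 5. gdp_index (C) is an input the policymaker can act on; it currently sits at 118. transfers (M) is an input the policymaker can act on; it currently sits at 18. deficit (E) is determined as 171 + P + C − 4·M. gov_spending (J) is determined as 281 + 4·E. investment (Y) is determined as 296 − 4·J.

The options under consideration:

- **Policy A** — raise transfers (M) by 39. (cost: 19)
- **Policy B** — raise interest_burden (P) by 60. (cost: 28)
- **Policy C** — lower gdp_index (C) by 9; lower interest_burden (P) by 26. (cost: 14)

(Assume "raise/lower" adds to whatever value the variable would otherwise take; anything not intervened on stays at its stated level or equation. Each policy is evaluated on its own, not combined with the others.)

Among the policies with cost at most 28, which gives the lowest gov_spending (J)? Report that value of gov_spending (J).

Policy A (M + 39):
  P = 5
  C = 118
  M = 18 + 39 = 57
  E = 171 + 5 + 118 − 4·57 = 66
  J = 281 + 4·66 = 545
Policy B (P + 60):
  P = 5 + 60 = 65
  C = 118
  M = 18
  E = 171 + 65 + 118 − 4·18 = 282
  J = 281 + 4·282 = 1409
Policy C (C − 9, P − 26):
  P = 5 − 26 = -21
  C = 118 − 9 = 109
  M = 18
  E = 171 + (-21) + 109 − 4·18 = 187
  J = 281 + 4·187 = 1029
Comparing — Policy A: J=545, Policy B: J=1409, Policy C: J=1029. Lowest is 545 (Policy A).

545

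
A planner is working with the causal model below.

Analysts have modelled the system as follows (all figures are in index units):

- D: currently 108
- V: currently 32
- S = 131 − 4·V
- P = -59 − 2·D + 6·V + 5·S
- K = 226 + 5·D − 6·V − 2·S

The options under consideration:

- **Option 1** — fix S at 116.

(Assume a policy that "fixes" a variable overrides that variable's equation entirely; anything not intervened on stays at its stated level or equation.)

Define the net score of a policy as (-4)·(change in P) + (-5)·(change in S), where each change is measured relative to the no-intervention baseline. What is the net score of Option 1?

Baseline:
  D = 108
  V = 32
  S = 131 − 4·32 = 3
  P = -59 − 2·108 + 6·32 + 5·3 = -68
Option 1 (S := 116):
  D = 108
  V = 32
  S = 116
  P = -59 − 2·108 + 6·32 + 5·116 = 497
ΔP = 497 − (-68) = 565; ΔS = 116 − 3 = 113
Score = (-4)·565 + (-5)·113 = -2825

-2825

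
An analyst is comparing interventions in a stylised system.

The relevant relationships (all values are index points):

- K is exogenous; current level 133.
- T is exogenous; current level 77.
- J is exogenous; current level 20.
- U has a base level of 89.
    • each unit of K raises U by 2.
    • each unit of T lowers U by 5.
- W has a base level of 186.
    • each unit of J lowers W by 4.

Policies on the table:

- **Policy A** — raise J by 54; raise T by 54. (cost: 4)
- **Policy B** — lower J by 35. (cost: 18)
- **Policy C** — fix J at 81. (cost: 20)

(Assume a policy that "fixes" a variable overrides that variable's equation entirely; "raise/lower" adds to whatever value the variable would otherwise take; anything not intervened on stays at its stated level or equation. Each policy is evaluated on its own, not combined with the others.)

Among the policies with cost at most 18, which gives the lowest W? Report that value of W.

-110

Policy A (J + 54, T + 54):
  J = 20 + 54 = 74
  W = 186 − 4·74 = -110
Policy B (J − 35):
  J = 20 − 35 = -15
  W = 186 − 4·(-15) = 246
Comparing — Policy A: W=-110, Policy B: W=246. Lowest is -110 (Policy A).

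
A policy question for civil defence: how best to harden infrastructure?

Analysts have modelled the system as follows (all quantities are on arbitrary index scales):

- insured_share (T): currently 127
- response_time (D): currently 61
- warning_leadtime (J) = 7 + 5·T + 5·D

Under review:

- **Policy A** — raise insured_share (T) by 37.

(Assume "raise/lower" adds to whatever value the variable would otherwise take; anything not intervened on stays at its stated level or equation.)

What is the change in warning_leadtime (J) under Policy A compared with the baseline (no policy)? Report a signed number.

185

Baseline:
  T = 127
  D = 61
  J = 7 + 5·127 + 5·61 = 947
Policy A (T + 37):
  T = 127 + 37 = 164
  D = 61
  J = 7 + 5·164 + 5·61 = 1132
Change in J: 1132 − 947 = 185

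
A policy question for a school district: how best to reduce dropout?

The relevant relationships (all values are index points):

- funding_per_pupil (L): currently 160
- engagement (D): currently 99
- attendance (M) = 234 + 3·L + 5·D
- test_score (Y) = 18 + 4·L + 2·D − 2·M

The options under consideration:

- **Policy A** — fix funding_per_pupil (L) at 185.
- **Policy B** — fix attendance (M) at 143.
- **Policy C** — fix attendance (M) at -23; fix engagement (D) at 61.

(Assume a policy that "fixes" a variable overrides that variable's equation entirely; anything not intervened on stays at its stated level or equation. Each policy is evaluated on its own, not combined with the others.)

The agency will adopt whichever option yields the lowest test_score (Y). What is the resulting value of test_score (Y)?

Policy A (L := 185):
  L = 185
  D = 99
  M = 234 + 3·185 + 5·99 = 1284
  Y = 18 + 4·185 + 2·99 − 2·1284 = -1612
Policy B (M := 143):
  L = 160
  D = 99
  M = 143
  Y = 18 + 4·160 + 2·99 − 2·143 = 570
Policy C (M := -23, D := 61):
  L = 160
  D = 61
  M = -23
  Y = 18 + 4·160 + 2·61 − 2·(-23) = 826
Comparing — Policy A: Y=-1612, Policy B: Y=570, Policy C: Y=826. Lowest is -1612 (Policy A).

-1612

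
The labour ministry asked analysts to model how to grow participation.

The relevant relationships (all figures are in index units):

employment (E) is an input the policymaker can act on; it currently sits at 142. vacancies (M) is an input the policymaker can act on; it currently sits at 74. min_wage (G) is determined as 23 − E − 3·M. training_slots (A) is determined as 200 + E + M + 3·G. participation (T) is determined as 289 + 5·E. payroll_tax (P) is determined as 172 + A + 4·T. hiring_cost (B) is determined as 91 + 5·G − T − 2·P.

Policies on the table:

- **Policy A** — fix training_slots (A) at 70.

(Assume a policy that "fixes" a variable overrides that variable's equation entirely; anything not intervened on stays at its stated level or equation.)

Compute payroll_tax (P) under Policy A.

4238

Policy A (A := 70):
  E = 142
  M = 74
  G = 23 − 142 − 3·74 = -341
  A = 70
  T = 289 + 5·142 = 999
  P = 172 + 70 + 4·999 = 4238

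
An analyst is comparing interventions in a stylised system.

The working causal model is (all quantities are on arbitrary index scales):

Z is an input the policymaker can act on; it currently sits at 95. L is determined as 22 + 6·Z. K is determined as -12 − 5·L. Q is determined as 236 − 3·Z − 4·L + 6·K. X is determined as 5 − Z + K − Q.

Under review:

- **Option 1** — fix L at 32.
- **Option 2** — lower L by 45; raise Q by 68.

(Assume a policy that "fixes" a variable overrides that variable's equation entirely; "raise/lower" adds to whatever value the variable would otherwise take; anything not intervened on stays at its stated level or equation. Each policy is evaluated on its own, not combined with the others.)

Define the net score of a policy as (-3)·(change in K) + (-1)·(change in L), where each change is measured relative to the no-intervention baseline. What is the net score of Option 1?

-7840

Baseline:
  Z = 95
  L = 22 + 6·95 = 592
  K = -12 − 5·592 = -2972
Option 1 (L := 32):
  Z = 95
  L = 32
  K = -12 − 5·32 = -172
ΔK = -172 − (-2972) = 2800; ΔL = 32 − 592 = -560
Score = (-3)·2800 + (-1)·(-560) = -7840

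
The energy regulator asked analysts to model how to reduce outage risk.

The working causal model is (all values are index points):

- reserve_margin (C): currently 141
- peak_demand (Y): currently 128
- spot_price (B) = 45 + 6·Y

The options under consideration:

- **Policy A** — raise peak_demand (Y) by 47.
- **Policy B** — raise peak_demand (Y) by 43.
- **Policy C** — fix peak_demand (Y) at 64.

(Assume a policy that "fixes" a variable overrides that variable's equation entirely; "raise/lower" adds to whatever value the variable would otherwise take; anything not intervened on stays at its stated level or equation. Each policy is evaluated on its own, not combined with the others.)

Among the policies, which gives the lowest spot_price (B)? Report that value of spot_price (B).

429

Policy A (Y + 47):
  Y = 128 + 47 = 175
  B = 45 + 6·175 = 1095
Policy B (Y + 43):
  Y = 128 + 43 = 171
  B = 45 + 6·171 = 1071
Policy C (Y := 64):
  Y = 64
  B = 45 + 6·64 = 429
Comparing — Policy A: B=1095, Policy B: B=1071, Policy C: B=429. Lowest is 429 (Policy C).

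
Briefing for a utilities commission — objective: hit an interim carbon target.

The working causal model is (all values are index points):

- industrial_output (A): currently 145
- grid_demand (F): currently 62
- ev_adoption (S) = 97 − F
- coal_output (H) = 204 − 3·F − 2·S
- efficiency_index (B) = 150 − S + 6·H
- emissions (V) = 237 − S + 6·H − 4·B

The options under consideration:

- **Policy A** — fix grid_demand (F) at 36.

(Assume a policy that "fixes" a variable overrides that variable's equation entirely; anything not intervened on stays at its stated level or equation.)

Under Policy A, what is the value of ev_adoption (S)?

Policy A (F := 36):
  F = 36
  S = 97 − 36 = 61

61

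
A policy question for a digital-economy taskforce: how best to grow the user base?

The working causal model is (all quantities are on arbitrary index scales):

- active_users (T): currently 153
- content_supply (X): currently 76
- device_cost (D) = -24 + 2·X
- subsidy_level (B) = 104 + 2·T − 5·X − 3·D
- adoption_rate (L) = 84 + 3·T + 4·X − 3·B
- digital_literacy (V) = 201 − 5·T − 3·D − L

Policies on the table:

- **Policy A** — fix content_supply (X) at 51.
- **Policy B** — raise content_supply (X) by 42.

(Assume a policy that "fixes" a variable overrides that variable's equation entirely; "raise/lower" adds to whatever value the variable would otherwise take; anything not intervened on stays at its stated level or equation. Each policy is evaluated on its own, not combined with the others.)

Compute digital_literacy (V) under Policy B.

-4663

Policy B (X + 42):
  T = 153
  X = 76 + 42 = 118
  D = -24 + 2·118 = 212
  B = 104 + 2·153 − 5·118 − 3·212 = -816
  L = 84 + 3·153 + 4·118 − 3·(-816) = 3463
  V = 201 − 5·153 − 3·212 − 3463 = -4663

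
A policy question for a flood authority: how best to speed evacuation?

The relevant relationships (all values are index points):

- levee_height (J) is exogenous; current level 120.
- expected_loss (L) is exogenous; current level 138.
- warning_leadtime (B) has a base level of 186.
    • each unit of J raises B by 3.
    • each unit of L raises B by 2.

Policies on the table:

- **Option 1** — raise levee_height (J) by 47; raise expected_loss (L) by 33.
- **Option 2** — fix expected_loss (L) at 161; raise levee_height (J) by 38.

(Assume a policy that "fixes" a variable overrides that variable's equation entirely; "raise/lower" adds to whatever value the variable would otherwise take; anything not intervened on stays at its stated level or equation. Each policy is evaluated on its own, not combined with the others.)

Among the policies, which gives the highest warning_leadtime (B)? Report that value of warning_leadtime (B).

Option 1 (J + 47, L + 33):
  J = 120 + 47 = 167
  L = 138 + 33 = 171
  B = 186 + 3·167 + 2·171 = 1029
Option 2 (L := 161, J + 38):
  J = 120 + 38 = 158
  L = 161
  B = 186 + 3·158 + 2·161 = 982
Comparing — Option 1: B=1029, Option 2: B=982. Highest is 1029 (Option 1).

1029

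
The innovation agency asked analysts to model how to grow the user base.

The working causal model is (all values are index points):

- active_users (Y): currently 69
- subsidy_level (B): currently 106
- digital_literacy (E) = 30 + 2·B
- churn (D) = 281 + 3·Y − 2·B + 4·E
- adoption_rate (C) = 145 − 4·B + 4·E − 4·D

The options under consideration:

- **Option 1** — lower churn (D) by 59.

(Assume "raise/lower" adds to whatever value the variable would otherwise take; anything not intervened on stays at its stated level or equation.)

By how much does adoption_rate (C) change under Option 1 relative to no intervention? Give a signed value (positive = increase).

236

Baseline:
  Y = 69
  B = 106
  E = 30 + 2·106 = 242
  D = 281 + 3·69 − 2·106 + 4·242 = 1244
  C = 145 − 4·106 + 4·242 − 4·1244 = -4287
Option 1 (D − 59):
  Y = 69
  B = 106
  E = 30 + 2·106 = 242
  D = 281 + 3·69 − 2·106 + 4·242 (−59 from intervention) = 1185
  C = 145 − 4·106 + 4·242 − 4·1185 = -4051
Change in C: -4051 − (-4287) = 236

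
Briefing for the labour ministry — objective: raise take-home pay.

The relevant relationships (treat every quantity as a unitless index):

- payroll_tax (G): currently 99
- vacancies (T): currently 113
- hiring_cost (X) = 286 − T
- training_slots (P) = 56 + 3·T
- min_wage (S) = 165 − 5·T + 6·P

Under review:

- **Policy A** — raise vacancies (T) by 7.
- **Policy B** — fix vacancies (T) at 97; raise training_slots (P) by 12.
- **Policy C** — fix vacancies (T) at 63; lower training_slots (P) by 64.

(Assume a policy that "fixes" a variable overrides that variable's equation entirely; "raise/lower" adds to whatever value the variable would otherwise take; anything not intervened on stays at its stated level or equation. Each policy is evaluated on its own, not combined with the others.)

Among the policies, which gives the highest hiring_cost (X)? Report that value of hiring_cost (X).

Policy A (T + 7):
  T = 113 + 7 = 120
  X = 286 − 120 = 166
Policy B (T := 97, P + 12):
  T = 97
  X = 286 − 97 = 189
Policy C (T := 63, P − 64):
  T = 63
  X = 286 − 63 = 223
Comparing — Policy A: X=166, Policy B: X=189, Policy C: X=223. Highest is 223 (Policy C).

223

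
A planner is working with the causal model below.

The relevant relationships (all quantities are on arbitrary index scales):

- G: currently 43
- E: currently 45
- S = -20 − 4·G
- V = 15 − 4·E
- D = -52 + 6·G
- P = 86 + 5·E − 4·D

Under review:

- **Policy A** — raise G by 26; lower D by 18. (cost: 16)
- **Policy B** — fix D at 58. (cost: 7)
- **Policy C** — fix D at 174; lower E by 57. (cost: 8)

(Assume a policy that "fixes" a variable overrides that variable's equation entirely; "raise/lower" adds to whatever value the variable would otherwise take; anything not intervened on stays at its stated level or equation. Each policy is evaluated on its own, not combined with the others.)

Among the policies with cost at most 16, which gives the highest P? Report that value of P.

Policy A (G + 26, D − 18):
  G = 43 + 26 = 69
  E = 45
  D = -52 + 6·69 (−18 from intervention) = 344
  P = 86 + 5·45 − 4·344 = -1065
Policy B (D := 58):
  G = 43
  E = 45
  D = 58
  P = 86 + 5·45 − 4·58 = 79
Policy C (D := 174, E − 57):
  G = 43
  E = 45 − 57 = -12
  D = 174
  P = 86 + 5·(-12) − 4·174 = -670
Comparing — Policy A: P=-1065, Policy B: P=79, Policy C: P=-670. Highest is 79 (Policy B).

79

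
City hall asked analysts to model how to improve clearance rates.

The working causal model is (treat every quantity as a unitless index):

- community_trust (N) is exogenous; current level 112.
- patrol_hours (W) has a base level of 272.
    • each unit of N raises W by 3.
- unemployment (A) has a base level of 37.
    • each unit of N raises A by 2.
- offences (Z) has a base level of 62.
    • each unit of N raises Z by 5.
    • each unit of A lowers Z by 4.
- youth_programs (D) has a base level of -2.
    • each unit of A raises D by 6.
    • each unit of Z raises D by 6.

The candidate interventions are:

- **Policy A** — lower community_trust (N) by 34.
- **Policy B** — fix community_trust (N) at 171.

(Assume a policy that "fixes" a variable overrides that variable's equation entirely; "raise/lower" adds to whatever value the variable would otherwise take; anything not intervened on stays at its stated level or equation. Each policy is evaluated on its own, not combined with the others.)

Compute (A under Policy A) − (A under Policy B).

-186

Policy A (N − 34):
  N = 112 − 34 = 78
  A = 37 + 2·78 = 193
Policy B (N := 171):
  N = 171
  A = 37 + 2·171 = 379
A: 193 − 379 = -186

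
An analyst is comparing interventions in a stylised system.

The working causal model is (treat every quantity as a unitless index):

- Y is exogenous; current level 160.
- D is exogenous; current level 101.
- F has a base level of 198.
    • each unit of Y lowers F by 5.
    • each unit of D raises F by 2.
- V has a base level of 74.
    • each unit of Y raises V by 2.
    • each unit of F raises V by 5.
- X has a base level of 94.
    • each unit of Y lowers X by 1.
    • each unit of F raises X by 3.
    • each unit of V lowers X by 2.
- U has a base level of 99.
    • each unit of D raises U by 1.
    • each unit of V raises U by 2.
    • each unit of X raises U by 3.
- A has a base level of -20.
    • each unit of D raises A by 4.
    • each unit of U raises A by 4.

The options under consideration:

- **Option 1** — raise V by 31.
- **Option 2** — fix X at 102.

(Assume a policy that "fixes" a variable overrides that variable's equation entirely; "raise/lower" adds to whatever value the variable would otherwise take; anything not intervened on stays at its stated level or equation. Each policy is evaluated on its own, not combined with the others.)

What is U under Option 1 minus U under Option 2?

Option 1 (V + 31):
  Y = 160
  D = 101
  F = 198 − 5·160 + 2·101 = -400
  V = 74 + 2·160 + 5·(-400) (+31 from intervention) = -1575
  X = 94 − 160 + 3·(-400) − 2·(-1575) = 1884
  U = 99 + 101 + 2·(-1575) + 3·1884 = 2702
Option 2 (X := 102):
  Y = 160
  D = 101
  F = 198 − 5·160 + 2·101 = -400
  V = 74 + 2·160 + 5·(-400) = -1606
  X = 102
  U = 99 + 101 + 2·(-1606) + 3·102 = -2706
U: 2702 − (-2706) = 5408

5408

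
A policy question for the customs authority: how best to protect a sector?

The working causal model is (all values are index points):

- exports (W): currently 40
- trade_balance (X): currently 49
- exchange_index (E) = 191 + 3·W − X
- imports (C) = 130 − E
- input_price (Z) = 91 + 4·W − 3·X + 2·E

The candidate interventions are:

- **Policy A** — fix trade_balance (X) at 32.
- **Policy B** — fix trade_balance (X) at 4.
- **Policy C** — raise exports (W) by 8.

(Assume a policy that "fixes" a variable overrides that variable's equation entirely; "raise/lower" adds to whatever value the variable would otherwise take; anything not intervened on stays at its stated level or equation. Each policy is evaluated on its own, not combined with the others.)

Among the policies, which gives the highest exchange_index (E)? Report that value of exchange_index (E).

307

Policy A (X := 32):
  W = 40
  X = 32
  E = 191 + 3·40 − 32 = 279
Policy B (X := 4):
  W = 40
  X = 4
  E = 191 + 3·40 − 4 = 307
Policy C (W + 8):
  W = 40 + 8 = 48
  X = 49
  E = 191 + 3·48 − 49 = 286
Comparing — Policy A: E=279, Policy B: E=307, Policy C: E=286. Highest is 307 (Policy B).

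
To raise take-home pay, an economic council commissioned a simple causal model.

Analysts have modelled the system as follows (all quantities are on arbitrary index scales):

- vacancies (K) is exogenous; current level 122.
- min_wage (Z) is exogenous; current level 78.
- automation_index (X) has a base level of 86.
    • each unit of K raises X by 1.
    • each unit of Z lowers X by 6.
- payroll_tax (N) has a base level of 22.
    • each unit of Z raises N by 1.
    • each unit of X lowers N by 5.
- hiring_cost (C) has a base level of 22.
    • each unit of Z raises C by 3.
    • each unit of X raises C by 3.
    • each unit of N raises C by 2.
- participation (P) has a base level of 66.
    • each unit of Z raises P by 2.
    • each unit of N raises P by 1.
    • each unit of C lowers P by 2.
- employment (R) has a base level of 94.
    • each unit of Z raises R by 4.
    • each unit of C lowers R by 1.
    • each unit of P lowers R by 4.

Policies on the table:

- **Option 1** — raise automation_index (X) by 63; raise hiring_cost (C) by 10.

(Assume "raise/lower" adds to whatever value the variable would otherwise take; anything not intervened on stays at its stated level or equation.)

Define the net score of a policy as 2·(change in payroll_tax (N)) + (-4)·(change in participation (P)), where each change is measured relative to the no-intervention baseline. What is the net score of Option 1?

-2818

Baseline:
  K = 122
  Z = 78
  X = 86 + 122 − 6·78 = -260
  N = 22 + 78 − 5·(-260) = 1400
  C = 22 + 3·78 + 3·(-260) + 2·1400 = 2276
  P = 66 + 2·78 + 1400 − 2·2276 = -2930
Option 1 (X + 63, C + 10):
  K = 122
  Z = 78
  X = 86 + 122 − 6·78 (+63 from intervention) = -197
  N = 22 + 78 − 5·(-197) = 1085
  C = 22 + 3·78 + 3·(-197) + 2·1085 (+10 from intervention) = 1845
  P = 66 + 2·78 + 1085 − 2·1845 = -2383
ΔN = 1085 − 1400 = -315; ΔP = -2383 − (-2930) = 547
Score = 2·(-315) + (-4)·547 = -2818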